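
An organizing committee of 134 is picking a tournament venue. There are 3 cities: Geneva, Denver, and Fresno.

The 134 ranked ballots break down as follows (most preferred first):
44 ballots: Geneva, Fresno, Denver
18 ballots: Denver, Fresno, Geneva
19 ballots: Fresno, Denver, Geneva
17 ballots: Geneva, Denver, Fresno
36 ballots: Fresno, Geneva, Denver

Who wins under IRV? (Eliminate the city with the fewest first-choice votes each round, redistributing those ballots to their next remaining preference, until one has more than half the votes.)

Round 1: Geneva 61, Denver 18, Fresno 55. Denver eliminated.
Round 2: Geneva 61, Fresno 73. Fresno has a majority (≥68).

Fresno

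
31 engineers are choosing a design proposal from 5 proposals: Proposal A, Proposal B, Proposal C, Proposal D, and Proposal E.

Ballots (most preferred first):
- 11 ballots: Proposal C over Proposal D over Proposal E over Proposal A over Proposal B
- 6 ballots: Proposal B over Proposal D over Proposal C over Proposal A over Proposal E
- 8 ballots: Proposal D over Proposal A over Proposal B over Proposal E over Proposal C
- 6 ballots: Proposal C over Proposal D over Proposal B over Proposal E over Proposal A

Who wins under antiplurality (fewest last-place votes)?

Last-place votes: Proposal A 6, Proposal B 11, Proposal C 8, Proposal D 0, Proposal E 6.

Proposal D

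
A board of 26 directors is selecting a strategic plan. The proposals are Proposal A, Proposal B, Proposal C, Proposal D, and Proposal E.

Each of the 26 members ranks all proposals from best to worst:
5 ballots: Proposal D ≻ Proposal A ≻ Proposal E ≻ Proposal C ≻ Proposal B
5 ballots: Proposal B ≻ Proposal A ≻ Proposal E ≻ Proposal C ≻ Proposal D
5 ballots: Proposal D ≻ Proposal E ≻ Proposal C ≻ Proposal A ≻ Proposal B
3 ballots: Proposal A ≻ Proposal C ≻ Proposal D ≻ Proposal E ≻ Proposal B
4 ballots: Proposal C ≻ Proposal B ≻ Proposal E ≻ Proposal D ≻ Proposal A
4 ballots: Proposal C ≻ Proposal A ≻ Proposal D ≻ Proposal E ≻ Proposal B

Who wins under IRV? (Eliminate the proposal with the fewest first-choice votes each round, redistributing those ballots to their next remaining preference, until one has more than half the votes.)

Round 1: Proposal A 3, Proposal B 5, Proposal C 8, Proposal D 10, Proposal E 0. Proposal E eliminated.
Round 2: Proposal A 3, Proposal B 5, Proposal C 8, Proposal D 10. Proposal A eliminated.
Round 3: Proposal B 5, Proposal C 11, Proposal D 10. Proposal B eliminated.
Round 4: Proposal C 16, Proposal D 10. Proposal C has a majority (≥14).

Proposal C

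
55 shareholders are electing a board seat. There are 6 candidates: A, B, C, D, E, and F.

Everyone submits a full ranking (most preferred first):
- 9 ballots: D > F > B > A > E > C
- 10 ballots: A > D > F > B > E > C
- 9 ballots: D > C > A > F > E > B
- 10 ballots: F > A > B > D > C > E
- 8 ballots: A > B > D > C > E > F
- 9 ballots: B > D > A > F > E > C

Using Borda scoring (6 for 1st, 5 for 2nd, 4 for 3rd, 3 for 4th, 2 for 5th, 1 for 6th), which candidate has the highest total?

D

A: 9×3 + 10×6 + 9×4 + 10×5 + 8×6 + 9×4 = 257
B: 9×4 + 10×3 + 9×1 + 10×4 + 8×5 + 9×6 = 209
C: 9×1 + 10×1 + 9×5 + 10×2 + 8×3 + 9×1 = 117
D: 9×6 + 10×5 + 9×6 + 10×3 + 8×4 + 9×5 = 265
E: 9×2 + 10×2 + 9×2 + 10×1 + 8×2 + 9×2 = 100
F: 9×5 + 10×4 + 9×3 + 10×6 + 8×1 + 9×3 = 207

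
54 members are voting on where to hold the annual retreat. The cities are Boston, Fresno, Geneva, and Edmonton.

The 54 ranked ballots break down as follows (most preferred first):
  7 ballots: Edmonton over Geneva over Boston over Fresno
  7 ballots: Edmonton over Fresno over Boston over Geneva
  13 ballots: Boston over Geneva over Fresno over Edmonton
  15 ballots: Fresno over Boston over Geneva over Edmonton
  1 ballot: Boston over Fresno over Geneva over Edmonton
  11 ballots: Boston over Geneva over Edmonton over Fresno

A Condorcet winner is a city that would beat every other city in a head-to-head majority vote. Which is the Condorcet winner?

Boston

Boston vs Fresno: 32–22
Boston vs Geneva: 47–7
Boston vs Edmonton: 40–14
Boston beats every other city.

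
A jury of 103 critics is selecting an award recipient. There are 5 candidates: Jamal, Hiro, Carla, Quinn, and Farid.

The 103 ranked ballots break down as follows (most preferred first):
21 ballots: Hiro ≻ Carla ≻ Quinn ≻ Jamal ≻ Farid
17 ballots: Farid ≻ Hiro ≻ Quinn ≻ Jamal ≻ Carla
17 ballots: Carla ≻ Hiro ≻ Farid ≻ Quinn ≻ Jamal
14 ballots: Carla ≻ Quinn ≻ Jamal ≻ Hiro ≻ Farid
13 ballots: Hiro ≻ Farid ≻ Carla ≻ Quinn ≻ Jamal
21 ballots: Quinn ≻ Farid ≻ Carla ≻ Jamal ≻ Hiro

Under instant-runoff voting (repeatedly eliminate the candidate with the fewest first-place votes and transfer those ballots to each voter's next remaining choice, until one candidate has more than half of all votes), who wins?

Carla

Round 1: Jamal 0, Hiro 34, Carla 31, Quinn 21, Farid 17. Jamal eliminated.
Round 2: Hiro 34, Carla 31, Quinn 21, Farid 17. Farid eliminated.
Round 3: Hiro 51, Carla 31, Quinn 21. Quinn eliminated.
Round 4: Hiro 51, Carla 52. Carla has a majority (≥52).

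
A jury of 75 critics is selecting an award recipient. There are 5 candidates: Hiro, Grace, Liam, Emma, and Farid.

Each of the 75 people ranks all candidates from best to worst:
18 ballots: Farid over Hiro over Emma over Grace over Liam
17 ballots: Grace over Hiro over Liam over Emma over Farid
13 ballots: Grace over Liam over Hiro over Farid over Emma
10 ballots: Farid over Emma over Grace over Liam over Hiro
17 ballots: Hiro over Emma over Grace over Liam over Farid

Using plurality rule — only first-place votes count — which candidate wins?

Grace

First-place votes: Hiro 17, Grace 30, Liam 0, Emma 0, Farid 28.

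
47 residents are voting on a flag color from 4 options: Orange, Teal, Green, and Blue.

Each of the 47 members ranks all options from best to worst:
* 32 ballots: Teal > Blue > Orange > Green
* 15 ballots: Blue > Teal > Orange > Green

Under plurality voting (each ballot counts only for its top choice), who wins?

First-place votes: Orange 0, Teal 32, Green 0, Blue 15.

Teal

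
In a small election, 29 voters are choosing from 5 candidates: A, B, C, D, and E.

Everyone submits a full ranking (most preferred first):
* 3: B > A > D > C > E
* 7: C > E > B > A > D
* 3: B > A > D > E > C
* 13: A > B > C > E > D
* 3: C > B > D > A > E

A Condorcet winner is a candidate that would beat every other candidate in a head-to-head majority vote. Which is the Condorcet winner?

B

B vs A: 16–13
B vs C: 19–10
B vs D: 29–0
B vs E: 22–7
B beats every other candidate.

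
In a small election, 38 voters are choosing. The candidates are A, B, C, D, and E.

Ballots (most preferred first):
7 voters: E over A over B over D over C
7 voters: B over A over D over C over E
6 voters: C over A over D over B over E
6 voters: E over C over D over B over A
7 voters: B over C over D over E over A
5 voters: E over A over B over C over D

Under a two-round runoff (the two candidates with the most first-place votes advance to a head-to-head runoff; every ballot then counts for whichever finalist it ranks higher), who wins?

B

Round 1 first-place votes: A 0, B 14, C 6, D 0, E 18. E and B advance.
Runoff: E is ranked above B on 18 ballots, B above E on 20.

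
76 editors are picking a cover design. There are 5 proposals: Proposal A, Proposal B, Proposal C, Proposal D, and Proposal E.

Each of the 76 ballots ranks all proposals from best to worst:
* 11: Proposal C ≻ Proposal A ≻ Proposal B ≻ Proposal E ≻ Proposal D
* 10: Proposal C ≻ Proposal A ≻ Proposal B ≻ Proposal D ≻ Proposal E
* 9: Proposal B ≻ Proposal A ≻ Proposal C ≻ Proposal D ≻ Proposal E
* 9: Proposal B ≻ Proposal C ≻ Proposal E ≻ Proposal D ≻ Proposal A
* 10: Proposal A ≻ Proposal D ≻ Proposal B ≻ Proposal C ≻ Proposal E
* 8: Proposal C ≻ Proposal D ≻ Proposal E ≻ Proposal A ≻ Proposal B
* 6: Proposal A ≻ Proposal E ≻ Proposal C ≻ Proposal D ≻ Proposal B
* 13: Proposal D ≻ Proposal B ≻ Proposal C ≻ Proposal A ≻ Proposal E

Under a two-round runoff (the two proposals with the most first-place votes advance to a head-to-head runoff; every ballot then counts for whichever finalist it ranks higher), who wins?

Round 1 first-place votes: Proposal A 16, Proposal B 18, Proposal C 29, Proposal D 13, Proposal E 0. Proposal C and Proposal B advance.
Runoff: Proposal C is ranked above Proposal B on 35 ballots, Proposal B above Proposal C on 41.

Proposal B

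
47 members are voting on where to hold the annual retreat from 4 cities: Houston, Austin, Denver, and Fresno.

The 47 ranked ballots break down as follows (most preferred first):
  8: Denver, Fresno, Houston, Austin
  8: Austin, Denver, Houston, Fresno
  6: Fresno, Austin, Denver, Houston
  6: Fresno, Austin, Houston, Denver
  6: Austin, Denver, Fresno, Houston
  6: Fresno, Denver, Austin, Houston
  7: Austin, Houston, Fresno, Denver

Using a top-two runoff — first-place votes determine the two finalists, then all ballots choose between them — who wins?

Fresno

Round 1 first-place votes: Houston 0, Austin 21, Denver 8, Fresno 18. Austin and Fresno advance.
Runoff: Austin is ranked above Fresno on 21 ballots, Fresno above Austin on 26.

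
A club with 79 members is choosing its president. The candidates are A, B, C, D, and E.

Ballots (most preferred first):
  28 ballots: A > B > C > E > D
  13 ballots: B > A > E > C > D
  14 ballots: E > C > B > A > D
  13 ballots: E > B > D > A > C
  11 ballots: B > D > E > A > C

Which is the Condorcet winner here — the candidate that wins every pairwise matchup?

B

B vs A: 51–28
B vs C: 65–14
B vs D: 79–0
B vs E: 52–27
B beats every other candidate.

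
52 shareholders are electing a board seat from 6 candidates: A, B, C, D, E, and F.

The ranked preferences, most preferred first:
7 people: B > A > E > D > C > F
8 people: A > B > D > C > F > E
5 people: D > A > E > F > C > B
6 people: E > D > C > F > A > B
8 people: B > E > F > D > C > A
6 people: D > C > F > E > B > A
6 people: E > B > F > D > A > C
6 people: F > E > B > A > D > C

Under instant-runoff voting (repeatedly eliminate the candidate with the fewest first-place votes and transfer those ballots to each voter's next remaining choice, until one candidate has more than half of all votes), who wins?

Round 1: A 8, B 15, C 0, D 11, E 12, F 6. C eliminated.
Round 2: A 8, B 15, D 11, E 12, F 6. F eliminated.
Round 3: A 8, B 15, D 11, E 18. A eliminated.
Round 4: B 23, D 11, E 18. D eliminated.
Round 5: B 23, E 29. E has a majority (≥27).

E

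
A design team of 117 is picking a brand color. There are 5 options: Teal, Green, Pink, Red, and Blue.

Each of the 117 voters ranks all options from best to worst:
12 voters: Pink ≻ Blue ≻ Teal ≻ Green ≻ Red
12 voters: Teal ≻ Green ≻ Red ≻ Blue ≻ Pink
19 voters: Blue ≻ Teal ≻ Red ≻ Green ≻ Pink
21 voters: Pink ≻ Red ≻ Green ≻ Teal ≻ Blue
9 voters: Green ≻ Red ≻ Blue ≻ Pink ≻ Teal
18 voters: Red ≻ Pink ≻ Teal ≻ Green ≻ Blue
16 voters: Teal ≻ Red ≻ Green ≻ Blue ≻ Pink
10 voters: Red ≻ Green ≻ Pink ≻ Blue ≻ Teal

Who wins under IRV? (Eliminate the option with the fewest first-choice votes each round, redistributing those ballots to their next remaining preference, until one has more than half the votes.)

Teal

Round 1: Teal 28, Green 9, Pink 33, Red 28, Blue 19. Green eliminated.
Round 2: Teal 28, Pink 33, Red 37, Blue 19. Blue eliminated.
Round 3: Teal 47, Pink 33, Red 37. Pink eliminated.
Round 4: Teal 59, Red 58. Teal has a majority (≥59).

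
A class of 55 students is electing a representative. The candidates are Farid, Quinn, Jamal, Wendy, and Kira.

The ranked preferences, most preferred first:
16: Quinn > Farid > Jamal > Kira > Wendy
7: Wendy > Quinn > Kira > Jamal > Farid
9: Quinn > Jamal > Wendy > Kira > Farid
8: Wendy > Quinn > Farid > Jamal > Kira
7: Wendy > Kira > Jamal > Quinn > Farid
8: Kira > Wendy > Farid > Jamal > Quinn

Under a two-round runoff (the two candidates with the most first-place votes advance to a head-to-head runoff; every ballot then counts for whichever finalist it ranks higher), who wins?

Round 1 first-place votes: Farid 0, Quinn 25, Jamal 0, Wendy 22, Kira 8. Quinn and Wendy advance.
Runoff: Quinn is ranked above Wendy on 25 ballots, Wendy above Quinn on 30.

Wendy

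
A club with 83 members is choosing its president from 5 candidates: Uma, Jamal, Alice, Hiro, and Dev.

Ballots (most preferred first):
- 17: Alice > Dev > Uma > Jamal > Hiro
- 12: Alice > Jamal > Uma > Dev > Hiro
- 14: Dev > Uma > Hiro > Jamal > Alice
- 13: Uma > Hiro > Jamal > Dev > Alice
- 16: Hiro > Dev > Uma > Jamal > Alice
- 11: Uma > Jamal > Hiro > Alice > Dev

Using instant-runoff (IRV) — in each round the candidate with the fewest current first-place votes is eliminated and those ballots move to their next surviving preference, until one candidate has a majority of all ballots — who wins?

Uma

Round 1: Uma 24, Jamal 0, Alice 29, Hiro 16, Dev 14. Jamal eliminated.
Round 2: Uma 24, Alice 29, Hiro 16, Dev 14. Dev eliminated.
Round 3: Uma 38, Alice 29, Hiro 16. Hiro eliminated.
Round 4: Uma 54, Alice 29. Uma has a majority (≥42).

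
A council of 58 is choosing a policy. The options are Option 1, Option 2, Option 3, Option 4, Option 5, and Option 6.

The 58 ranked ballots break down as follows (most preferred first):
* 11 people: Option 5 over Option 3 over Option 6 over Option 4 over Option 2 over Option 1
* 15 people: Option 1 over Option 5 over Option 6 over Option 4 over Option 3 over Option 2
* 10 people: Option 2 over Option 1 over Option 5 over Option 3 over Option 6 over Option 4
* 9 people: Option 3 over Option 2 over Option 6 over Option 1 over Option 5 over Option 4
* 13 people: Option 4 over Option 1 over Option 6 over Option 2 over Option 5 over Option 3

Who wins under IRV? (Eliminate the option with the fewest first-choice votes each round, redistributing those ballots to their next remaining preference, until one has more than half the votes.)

Option 4

Round 1: Option 1 15, Option 2 10, Option 3 9, Option 4 13, Option 5 11, Option 6 0. Option 6 eliminated.
Round 2: Option 1 15, Option 2 10, Option 3 9, Option 4 13, Option 5 11. Option 3 eliminated.
Round 3: Option 1 15, Option 2 19, Option 4 13, Option 5 11. Option 5 eliminated.
Round 4: Option 1 15, Option 2 19, Option 4 24. Option 1 eliminated.
Round 5: Option 2 19, Option 4 39. Option 4 has a majority (≥30).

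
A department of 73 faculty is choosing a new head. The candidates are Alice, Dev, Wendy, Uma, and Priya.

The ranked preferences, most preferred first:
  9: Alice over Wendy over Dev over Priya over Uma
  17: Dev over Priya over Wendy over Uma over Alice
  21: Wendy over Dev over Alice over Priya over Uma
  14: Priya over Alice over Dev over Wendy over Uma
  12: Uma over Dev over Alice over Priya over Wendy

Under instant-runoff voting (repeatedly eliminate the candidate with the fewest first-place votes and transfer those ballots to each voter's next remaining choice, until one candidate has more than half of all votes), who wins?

Dev

Round 1: Alice 9, Dev 17, Wendy 21, Uma 12, Priya 14. Alice eliminated.
Round 2: Dev 17, Wendy 30, Uma 12, Priya 14. Uma eliminated.
Round 3: Dev 29, Wendy 30, Priya 14. Priya eliminated.
Round 4: Dev 43, Wendy 30. Dev has a majority (≥37).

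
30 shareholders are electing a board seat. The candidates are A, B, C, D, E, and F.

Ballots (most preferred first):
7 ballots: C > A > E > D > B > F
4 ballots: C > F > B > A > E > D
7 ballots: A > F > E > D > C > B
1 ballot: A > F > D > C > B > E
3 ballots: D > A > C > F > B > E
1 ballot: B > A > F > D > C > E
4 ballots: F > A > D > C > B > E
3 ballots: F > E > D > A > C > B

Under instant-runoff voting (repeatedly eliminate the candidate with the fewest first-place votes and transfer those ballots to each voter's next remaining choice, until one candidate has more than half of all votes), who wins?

Round 1: A 8, B 1, C 11, D 3, E 0, F 7. E eliminated.
Round 2: A 8, B 1, C 11, D 3, F 7. B eliminated.
Round 3: A 9, C 11, D 3, F 7. D eliminated.
Round 4: A 12, C 11, F 7. F eliminated.
Round 5: A 19, C 11. A has a majority (≥16).

A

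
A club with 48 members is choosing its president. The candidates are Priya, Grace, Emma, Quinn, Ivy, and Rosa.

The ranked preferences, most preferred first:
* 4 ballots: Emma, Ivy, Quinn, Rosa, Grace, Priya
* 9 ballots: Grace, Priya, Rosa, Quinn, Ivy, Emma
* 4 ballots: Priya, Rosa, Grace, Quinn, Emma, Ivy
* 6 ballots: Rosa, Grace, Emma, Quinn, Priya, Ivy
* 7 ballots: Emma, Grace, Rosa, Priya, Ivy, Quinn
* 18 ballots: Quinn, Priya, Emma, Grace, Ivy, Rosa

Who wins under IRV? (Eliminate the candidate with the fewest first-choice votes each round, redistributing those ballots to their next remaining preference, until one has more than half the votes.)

Rosa

Round 1: Priya 4, Grace 9, Emma 11, Quinn 18, Ivy 0, Rosa 6. Ivy eliminated.
Round 2: Priya 4, Grace 9, Emma 11, Quinn 18, Rosa 6. Priya eliminated.
Round 3: Grace 9, Emma 11, Quinn 18, Rosa 10. Grace eliminated.
Round 4: Emma 11, Quinn 18, Rosa 19. Emma eliminated.
Round 5: Quinn 22, Rosa 26. Rosa has a majority (≥25).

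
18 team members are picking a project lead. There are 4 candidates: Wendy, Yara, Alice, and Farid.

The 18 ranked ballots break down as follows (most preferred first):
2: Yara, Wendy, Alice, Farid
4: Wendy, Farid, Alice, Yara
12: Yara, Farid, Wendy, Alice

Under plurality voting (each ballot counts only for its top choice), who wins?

First-place votes: Wendy 4, Yara 14, Alice 0, Farid 0.

Yara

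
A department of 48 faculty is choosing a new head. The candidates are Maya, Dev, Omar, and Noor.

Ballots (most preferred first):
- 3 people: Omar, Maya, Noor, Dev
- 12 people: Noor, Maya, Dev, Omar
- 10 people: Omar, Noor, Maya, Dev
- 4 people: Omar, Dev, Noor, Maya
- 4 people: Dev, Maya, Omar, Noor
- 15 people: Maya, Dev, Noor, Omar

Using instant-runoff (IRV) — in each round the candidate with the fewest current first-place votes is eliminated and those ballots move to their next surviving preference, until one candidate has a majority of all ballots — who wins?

Round 1: Maya 15, Dev 4, Omar 17, Noor 12. Dev eliminated.
Round 2: Maya 19, Omar 17, Noor 12. Noor eliminated.
Round 3: Maya 31, Omar 17. Maya has a majority (≥25).

Maya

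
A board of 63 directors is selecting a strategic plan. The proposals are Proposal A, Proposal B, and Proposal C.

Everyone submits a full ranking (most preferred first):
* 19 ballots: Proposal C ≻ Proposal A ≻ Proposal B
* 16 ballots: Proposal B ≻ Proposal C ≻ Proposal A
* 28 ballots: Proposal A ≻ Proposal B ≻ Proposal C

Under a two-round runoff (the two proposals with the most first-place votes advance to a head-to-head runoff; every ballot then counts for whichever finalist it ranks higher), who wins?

Round 1 first-place votes: Proposal A 28, Proposal B 16, Proposal C 19. Proposal A and Proposal C advance.
Runoff: Proposal A is ranked above Proposal C on 28 ballots, Proposal C above Proposal A on 35.

Proposal C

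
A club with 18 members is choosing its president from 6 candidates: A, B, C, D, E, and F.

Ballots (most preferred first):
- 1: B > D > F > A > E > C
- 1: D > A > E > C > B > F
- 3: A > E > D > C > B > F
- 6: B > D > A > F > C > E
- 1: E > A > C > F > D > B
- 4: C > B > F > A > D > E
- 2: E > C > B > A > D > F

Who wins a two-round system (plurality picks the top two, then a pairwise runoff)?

Round 1 first-place votes: A 3, B 7, C 4, D 1, E 3, F 0. B and C advance.
Runoff: B is ranked above C on 7 ballots, C above B on 11.

C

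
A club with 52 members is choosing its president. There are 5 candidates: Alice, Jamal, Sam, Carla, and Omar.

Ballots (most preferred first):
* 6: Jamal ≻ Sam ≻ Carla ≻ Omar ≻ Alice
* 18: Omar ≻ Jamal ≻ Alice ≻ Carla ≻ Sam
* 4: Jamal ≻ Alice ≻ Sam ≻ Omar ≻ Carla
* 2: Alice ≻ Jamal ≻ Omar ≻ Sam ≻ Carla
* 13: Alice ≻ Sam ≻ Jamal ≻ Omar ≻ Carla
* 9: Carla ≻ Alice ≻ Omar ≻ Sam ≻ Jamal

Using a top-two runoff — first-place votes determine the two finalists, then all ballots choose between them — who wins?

Alice

Round 1 first-place votes: Alice 15, Jamal 10, Sam 0, Carla 9, Omar 18. Omar and Alice advance.
Runoff: Omar is ranked above Alice on 24 ballots, Alice above Omar on 28.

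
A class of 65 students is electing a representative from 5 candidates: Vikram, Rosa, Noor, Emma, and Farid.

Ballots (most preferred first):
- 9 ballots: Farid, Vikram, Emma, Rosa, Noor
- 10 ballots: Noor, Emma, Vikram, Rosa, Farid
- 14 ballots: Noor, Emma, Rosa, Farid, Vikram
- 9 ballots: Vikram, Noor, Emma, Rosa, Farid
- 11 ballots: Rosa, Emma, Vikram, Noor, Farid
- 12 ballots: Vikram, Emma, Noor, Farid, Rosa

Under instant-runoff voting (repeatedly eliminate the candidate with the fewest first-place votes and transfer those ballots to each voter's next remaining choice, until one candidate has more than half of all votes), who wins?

Vikram

Round 1: Vikram 21, Rosa 11, Noor 24, Emma 0, Farid 9. Emma eliminated.
Round 2: Vikram 21, Rosa 11, Noor 24, Farid 9. Farid eliminated.
Round 3: Vikram 30, Rosa 11, Noor 24. Rosa eliminated.
Round 4: Vikram 41, Noor 24. Vikram has a majority (≥33).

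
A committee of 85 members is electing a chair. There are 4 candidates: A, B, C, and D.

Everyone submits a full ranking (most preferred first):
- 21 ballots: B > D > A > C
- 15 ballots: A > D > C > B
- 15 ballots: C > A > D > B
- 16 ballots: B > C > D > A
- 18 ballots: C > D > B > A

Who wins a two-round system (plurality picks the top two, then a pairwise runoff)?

C

Round 1 first-place votes: A 15, B 37, C 33, D 0. B and C advance.
Runoff: B is ranked above C on 37 ballots, C above B on 48.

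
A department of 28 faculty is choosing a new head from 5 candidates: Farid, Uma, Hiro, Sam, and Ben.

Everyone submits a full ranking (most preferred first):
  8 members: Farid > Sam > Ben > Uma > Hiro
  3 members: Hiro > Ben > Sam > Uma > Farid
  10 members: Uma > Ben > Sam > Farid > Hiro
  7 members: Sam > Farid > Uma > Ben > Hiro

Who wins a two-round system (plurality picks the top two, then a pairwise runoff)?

Round 1 first-place votes: Farid 8, Uma 10, Hiro 3, Sam 7, Ben 0. Uma and Farid advance.
Runoff: Uma is ranked above Farid on 13 ballots, Farid above Uma on 15.

Farid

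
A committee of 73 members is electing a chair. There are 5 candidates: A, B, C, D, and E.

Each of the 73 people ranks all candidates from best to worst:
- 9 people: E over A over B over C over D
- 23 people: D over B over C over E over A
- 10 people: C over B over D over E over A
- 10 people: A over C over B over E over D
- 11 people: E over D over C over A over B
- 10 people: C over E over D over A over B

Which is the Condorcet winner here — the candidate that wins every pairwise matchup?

C

C vs A: 54–19
C vs B: 41–32
C vs D: 39–34
C vs E: 53–20
C beats every other candidate.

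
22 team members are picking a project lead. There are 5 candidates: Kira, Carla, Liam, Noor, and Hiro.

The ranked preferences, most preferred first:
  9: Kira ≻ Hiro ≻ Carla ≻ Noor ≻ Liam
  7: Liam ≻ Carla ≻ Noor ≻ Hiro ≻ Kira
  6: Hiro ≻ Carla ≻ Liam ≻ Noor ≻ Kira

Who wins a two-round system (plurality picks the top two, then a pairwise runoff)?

Round 1 first-place votes: Kira 9, Carla 0, Liam 7, Noor 0, Hiro 6. Kira and Liam advance.
Runoff: Kira is ranked above Liam on 9 ballots, Liam above Kira on 13.

Liam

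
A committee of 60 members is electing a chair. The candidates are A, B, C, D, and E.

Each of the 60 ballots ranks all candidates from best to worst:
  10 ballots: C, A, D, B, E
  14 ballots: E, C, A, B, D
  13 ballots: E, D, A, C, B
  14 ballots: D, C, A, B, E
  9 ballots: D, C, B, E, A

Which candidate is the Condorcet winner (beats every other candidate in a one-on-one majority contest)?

D

D vs A: 36–24
D vs B: 46–14
D vs C: 36–24
D vs E: 33–27
D beats every other candidate.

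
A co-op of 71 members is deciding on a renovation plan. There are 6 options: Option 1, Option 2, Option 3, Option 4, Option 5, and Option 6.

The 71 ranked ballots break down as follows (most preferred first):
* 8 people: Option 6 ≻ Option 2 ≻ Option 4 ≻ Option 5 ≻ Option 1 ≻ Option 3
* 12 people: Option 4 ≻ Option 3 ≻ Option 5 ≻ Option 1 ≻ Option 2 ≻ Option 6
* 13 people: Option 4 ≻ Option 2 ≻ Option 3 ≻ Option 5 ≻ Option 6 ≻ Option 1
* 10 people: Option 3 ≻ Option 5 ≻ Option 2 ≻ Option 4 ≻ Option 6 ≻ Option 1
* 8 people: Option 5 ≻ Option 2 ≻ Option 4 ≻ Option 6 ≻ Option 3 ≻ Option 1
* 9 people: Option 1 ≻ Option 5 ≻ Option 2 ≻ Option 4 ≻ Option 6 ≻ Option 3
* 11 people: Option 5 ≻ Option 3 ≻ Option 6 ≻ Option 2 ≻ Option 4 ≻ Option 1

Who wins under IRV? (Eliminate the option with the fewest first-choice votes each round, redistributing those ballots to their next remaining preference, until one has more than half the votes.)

Round 1: Option 1 9, Option 2 0, Option 3 10, Option 4 25, Option 5 19, Option 6 8. Option 2 eliminated.
Round 2: Option 1 9, Option 3 10, Option 4 25, Option 5 19, Option 6 8. Option 6 eliminated.
Round 3: Option 1 9, Option 3 10, Option 4 33, Option 5 19. Option 1 eliminated.
Round 4: Option 3 10, Option 4 33, Option 5 28. Option 3 eliminated.
Round 5: Option 4 33, Option 5 38. Option 5 has a majority (≥36).

Option 5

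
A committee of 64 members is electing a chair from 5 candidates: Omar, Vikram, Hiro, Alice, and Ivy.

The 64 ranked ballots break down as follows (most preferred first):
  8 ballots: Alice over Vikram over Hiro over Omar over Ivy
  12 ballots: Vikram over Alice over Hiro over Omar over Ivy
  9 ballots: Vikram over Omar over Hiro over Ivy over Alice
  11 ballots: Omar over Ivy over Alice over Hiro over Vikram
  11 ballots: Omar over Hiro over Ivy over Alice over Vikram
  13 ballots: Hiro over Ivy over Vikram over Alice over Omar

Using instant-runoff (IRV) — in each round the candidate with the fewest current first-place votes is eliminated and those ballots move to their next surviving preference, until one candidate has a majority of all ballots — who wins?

Vikram

Round 1: Omar 22, Vikram 21, Hiro 13, Alice 8, Ivy 0. Ivy eliminated.
Round 2: Omar 22, Vikram 21, Hiro 13, Alice 8. Alice eliminated.
Round 3: Omar 22, Vikram 29, Hiro 13. Hiro eliminated.
Round 4: Omar 22, Vikram 42. Vikram has a majority (≥33).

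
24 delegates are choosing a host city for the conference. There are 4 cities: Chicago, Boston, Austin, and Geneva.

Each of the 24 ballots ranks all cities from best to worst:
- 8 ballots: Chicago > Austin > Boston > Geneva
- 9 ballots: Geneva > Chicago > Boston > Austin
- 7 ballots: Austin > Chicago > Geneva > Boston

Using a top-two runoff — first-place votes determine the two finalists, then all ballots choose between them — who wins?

Chicago

Round 1 first-place votes: Chicago 8, Boston 0, Austin 7, Geneva 9. Geneva and Chicago advance.
Runoff: Geneva is ranked above Chicago on 9 ballots, Chicago above Geneva on 15.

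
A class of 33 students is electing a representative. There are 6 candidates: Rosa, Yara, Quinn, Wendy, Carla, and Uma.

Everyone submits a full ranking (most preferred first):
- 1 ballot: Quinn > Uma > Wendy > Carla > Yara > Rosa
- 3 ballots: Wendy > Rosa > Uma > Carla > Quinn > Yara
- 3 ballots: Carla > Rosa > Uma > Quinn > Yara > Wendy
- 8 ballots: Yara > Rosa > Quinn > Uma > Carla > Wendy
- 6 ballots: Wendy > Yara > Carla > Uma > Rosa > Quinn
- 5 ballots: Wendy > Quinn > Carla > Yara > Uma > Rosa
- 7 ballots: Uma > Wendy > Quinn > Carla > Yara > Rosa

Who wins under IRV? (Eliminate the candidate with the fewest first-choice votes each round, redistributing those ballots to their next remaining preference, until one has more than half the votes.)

Round 1: Rosa 0, Yara 8, Quinn 1, Wendy 14, Carla 3, Uma 7. Rosa eliminated.
Round 2: Yara 8, Quinn 1, Wendy 14, Carla 3, Uma 7. Quinn eliminated.
Round 3: Yara 8, Wendy 14, Carla 3, Uma 8. Carla eliminated.
Round 4: Yara 8, Wendy 14, Uma 11. Yara eliminated.
Round 5: Wendy 14, Uma 19. Uma has a majority (≥17).

Uma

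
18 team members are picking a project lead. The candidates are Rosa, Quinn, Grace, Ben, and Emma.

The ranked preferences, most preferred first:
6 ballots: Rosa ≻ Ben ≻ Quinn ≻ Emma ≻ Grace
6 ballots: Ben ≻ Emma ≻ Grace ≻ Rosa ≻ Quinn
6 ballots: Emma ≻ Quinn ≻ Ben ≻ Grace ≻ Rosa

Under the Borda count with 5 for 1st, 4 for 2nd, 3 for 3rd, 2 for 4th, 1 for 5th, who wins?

Rosa: 6×5 + 6×2 + 6×1 = 48
Quinn: 6×3 + 6×1 + 6×4 = 48
Grace: 6×1 + 6×3 + 6×2 = 36
Ben: 6×4 + 6×5 + 6×3 = 72
Emma: 6×2 + 6×4 + 6×5 = 66

Ben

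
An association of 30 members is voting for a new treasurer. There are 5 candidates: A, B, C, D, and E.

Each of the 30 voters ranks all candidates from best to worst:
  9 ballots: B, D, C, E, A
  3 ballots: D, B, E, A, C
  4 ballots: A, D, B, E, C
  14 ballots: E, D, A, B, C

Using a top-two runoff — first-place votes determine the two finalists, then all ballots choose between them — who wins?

Round 1 first-place votes: A 4, B 9, C 0, D 3, E 14. E and B advance.
Runoff: E is ranked above B on 14 ballots, B above E on 16.

B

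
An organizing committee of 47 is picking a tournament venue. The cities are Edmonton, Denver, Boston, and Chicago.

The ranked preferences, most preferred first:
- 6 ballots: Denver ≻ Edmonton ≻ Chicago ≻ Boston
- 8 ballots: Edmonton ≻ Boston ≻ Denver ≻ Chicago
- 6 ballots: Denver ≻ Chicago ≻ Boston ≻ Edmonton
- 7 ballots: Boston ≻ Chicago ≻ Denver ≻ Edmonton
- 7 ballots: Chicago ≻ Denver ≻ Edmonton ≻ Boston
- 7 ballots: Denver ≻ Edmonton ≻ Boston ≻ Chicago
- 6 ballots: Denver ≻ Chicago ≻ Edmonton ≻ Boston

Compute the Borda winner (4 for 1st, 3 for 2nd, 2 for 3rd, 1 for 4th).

Edmonton: 6×3 + 8×4 + 6×1 + 7×1 + 7×2 + 7×3 + 6×2 = 110
Denver: 6×4 + 8×2 + 6×4 + 7×2 + 7×3 + 7×4 + 6×4 = 151
Boston: 6×1 + 8×3 + 6×2 + 7×4 + 7×1 + 7×2 + 6×1 = 97
Chicago: 6×2 + 8×1 + 6×3 + 7×3 + 7×4 + 7×1 + 6×3 = 112

Denver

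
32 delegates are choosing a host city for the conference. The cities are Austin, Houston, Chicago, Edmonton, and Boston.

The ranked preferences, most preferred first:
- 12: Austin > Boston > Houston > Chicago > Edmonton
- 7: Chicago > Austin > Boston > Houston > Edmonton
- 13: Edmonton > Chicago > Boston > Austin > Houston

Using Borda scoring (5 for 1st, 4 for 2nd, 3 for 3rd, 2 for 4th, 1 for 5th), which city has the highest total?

Austin

Austin: 12×5 + 7×4 + 13×2 = 114
Houston: 12×3 + 7×2 + 13×1 = 63
Chicago: 12×2 + 7×5 + 13×4 = 111
Edmonton: 12×1 + 7×1 + 13×5 = 84
Boston: 12×4 + 7×3 + 13×3 = 108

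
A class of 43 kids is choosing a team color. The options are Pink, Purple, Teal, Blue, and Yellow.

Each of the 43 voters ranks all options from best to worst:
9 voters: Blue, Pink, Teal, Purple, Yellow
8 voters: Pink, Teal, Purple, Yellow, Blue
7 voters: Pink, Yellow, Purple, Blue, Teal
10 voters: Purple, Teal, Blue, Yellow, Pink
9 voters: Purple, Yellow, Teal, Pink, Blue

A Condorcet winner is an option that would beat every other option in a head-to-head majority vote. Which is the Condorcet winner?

Pink vs Purple: 24–19
Pink vs Teal: 24–19
Pink vs Blue: 24–19
Pink vs Yellow: 24–19
Pink beats every other option.

Pink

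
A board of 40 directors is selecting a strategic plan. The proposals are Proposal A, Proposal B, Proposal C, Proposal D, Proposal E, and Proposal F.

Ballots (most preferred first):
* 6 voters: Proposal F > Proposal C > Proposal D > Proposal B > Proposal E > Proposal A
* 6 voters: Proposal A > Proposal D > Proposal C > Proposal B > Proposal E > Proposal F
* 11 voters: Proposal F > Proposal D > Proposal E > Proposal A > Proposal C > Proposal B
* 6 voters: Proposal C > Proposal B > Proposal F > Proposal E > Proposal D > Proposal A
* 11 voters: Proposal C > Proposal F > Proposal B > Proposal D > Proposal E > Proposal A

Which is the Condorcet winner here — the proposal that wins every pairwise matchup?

Proposal C vs Proposal A: 23–17
Proposal C vs Proposal B: 40–0
Proposal C vs Proposal D: 23–17
Proposal C vs Proposal E: 29–11
Proposal C vs Proposal F: 23–17
Proposal C beats every other proposal.

Proposal C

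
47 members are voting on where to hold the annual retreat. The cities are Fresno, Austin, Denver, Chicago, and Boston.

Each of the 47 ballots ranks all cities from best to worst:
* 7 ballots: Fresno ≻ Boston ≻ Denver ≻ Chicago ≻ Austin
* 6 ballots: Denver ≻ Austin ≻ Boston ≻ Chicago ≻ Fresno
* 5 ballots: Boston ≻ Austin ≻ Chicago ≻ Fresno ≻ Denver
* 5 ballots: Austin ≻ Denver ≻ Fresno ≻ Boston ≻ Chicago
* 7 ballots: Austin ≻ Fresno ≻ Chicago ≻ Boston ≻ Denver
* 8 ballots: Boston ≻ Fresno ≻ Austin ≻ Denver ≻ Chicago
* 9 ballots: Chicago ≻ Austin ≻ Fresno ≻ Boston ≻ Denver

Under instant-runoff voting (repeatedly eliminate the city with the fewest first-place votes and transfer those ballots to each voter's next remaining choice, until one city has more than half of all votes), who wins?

Round 1: Fresno 7, Austin 12, Denver 6, Chicago 9, Boston 13. Denver eliminated.
Round 2: Fresno 7, Austin 18, Chicago 9, Boston 13. Fresno eliminated.
Round 3: Austin 18, Chicago 9, Boston 20. Chicago eliminated.
Round 4: Austin 27, Boston 20. Austin has a majority (≥24).

Austin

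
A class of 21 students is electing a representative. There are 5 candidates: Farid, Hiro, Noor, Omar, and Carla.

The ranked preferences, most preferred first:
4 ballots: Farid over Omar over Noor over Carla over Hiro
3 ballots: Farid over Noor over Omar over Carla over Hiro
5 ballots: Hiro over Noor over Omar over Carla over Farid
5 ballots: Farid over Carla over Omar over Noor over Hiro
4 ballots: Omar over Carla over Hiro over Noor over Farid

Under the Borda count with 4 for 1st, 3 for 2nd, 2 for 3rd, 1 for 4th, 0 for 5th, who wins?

Omar

Farid: 4×4 + 3×4 + 5×0 + 5×4 + 4×0 = 48
Hiro: 4×0 + 3×0 + 5×4 + 5×0 + 4×2 = 28
Noor: 4×2 + 3×3 + 5×3 + 5×1 + 4×1 = 41
Omar: 4×3 + 3×2 + 5×2 + 5×2 + 4×4 = 54
Carla: 4×1 + 3×1 + 5×1 + 5×3 + 4×3 = 39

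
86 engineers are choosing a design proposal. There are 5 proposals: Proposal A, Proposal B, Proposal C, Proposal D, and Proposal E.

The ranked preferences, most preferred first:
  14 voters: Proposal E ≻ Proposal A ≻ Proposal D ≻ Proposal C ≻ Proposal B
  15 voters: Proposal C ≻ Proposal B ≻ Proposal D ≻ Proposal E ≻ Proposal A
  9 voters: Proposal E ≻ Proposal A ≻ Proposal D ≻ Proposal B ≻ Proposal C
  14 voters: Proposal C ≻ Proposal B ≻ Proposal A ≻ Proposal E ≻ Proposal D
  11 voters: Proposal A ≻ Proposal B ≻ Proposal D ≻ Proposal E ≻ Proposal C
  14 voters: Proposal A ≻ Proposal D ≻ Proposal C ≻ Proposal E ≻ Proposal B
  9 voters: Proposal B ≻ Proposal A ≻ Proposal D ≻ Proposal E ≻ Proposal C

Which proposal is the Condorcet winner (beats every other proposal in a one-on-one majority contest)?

Proposal A vs Proposal B: 48–38
Proposal A vs Proposal C: 57–29
Proposal A vs Proposal D: 71–15
Proposal A vs Proposal E: 48–38
Proposal A beats every other proposal.

Proposal A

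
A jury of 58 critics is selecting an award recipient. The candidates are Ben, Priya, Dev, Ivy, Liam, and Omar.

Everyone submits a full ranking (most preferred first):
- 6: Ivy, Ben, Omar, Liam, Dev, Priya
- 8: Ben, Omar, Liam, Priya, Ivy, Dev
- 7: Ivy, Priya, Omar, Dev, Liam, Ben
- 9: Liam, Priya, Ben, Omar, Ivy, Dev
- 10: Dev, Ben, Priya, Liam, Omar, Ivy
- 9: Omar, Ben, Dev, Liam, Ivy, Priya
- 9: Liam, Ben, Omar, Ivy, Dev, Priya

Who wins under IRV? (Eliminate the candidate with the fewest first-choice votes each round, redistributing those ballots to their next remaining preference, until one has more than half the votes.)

Omar

Round 1: Ben 8, Priya 0, Dev 10, Ivy 13, Liam 18, Omar 9. Priya eliminated.
Round 2: Ben 8, Dev 10, Ivy 13, Liam 18, Omar 9. Ben eliminated.
Round 3: Dev 10, Ivy 13, Liam 18, Omar 17. Dev eliminated.
Round 4: Ivy 13, Liam 28, Omar 17. Ivy eliminated.
Round 5: Liam 28, Omar 30. Omar has a majority (≥30).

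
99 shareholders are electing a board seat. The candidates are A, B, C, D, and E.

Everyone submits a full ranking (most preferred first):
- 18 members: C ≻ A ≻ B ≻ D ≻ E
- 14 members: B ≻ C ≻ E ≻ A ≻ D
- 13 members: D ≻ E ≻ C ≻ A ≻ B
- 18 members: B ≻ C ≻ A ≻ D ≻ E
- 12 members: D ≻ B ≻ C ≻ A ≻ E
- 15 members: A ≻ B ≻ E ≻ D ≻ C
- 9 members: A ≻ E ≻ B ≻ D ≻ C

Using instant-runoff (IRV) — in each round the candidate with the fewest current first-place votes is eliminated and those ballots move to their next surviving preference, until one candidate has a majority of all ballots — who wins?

Round 1: A 24, B 32, C 18, D 25, E 0. E eliminated.
Round 2: A 24, B 32, C 18, D 25. C eliminated.
Round 3: A 42, B 32, D 25. D eliminated.
Round 4: A 55, B 44. A has a majority (≥50).

A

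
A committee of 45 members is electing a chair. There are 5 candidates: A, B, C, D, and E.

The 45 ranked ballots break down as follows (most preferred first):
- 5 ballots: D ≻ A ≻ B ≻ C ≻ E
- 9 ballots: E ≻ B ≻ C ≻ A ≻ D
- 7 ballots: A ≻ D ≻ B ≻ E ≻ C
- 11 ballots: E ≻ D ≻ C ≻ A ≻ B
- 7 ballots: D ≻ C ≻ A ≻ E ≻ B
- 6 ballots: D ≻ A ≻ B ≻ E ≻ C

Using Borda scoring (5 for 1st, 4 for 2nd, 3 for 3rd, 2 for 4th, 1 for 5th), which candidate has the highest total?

A: 5×4 + 9×2 + 7×5 + 11×2 + 7×3 + 6×4 = 140
B: 5×3 + 9×4 + 7×3 + 11×1 + 7×1 + 6×3 = 108
C: 5×2 + 9×3 + 7×1 + 11×3 + 7×4 + 6×1 = 111
D: 5×5 + 9×1 + 7×4 + 11×4 + 7×5 + 6×5 = 171
E: 5×1 + 9×5 + 7×2 + 11×5 + 7×2 + 6×2 = 145

D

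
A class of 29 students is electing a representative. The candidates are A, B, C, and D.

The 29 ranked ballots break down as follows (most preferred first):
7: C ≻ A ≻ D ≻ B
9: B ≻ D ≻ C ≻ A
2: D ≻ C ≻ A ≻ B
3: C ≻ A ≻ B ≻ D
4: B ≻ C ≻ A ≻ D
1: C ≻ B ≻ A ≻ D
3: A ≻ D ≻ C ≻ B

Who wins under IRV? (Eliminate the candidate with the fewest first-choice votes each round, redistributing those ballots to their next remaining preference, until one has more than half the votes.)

C

Round 1: A 3, B 13, C 11, D 2. D eliminated.
Round 2: A 3, B 13, C 13. A eliminated.
Round 3: B 13, C 16. C has a majority (≥15).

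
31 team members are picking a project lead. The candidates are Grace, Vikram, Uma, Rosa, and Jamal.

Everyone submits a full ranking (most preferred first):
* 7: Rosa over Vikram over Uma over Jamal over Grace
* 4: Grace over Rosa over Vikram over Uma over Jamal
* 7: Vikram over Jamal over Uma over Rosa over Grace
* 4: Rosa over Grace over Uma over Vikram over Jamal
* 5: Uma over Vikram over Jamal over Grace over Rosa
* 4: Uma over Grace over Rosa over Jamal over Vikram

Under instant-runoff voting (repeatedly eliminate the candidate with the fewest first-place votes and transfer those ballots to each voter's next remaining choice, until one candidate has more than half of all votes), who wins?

Uma

Round 1: Grace 4, Vikram 7, Uma 9, Rosa 11, Jamal 0. Jamal eliminated.
Round 2: Grace 4, Vikram 7, Uma 9, Rosa 11. Grace eliminated.
Round 3: Vikram 7, Uma 9, Rosa 15. Vikram eliminated.
Round 4: Uma 16, Rosa 15. Uma has a majority (≥16).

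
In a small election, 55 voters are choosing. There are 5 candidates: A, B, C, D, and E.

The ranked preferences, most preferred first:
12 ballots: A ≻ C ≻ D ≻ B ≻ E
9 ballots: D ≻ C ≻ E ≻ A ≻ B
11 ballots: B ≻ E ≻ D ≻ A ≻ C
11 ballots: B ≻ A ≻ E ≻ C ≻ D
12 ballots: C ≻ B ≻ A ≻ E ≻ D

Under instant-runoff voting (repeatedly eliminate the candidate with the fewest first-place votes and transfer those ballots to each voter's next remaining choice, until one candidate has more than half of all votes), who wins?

C

Round 1: A 12, B 22, C 12, D 9, E 0. E eliminated.
Round 2: A 12, B 22, C 12, D 9. D eliminated.
Round 3: A 12, B 22, C 21. A eliminated.
Round 4: B 22, C 33. C has a majority (≥28).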